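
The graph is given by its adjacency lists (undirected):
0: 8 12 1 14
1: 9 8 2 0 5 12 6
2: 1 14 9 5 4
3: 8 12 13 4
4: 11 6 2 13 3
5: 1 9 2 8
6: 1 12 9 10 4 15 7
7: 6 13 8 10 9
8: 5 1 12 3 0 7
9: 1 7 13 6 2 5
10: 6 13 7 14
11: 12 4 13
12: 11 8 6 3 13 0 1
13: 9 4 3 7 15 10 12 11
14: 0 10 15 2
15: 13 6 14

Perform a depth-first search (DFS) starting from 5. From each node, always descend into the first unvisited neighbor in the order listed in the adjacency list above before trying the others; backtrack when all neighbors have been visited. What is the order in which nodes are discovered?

5 -> 1 -> 9 -> 7 -> 6 -> 12 -> 11 -> 4 -> 2 -> 14 -> 0 -> 8 -> 3 -> 13 -> 15 -> 10

Visit 5
5 → 1
1 → 9
9 → 7
7 → 6
6 → 12
12 → 11
11 → 4
4 → 2
2 → 14
14 → 0
0 → 8
8 → 3
3 → 13
13 → 15
13 → 10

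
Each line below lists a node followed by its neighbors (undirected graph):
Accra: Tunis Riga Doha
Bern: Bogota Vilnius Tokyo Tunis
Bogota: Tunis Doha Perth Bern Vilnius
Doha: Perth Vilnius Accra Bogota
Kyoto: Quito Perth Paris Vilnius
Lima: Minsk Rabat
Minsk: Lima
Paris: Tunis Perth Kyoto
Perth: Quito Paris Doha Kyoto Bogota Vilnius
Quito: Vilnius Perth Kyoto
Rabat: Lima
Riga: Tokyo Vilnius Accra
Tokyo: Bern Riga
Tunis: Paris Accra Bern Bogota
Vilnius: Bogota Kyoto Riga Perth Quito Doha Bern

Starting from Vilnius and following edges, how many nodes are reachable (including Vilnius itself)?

BFS from Vilnius visits: Vilnius, Bogota, Kyoto, Riga, Perth, Quito, Doha, Bern, Tunis, Paris, Tokyo, Accra
Reachable nodes: 12 of 15 total.

12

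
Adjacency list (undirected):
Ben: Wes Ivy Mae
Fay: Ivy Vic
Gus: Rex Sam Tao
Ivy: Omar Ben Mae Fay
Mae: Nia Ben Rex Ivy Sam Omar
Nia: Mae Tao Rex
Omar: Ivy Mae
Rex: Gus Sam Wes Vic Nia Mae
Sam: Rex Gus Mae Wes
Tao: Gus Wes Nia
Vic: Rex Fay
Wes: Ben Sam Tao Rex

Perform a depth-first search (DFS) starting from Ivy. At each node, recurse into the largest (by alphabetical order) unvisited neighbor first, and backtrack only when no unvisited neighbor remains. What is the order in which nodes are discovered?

Ivy, Omar, Mae, Sam, Wes, Tao, Nia, Rex, Vic, Fay, Gus, Ben

Visit Ivy
Ivy → Omar
Omar → Mae
Mae → Sam
Sam → Wes
Wes → Tao
Tao → Nia
Nia → Rex
Rex → Vic
Vic → Fay
Rex → Gus
Wes → Ben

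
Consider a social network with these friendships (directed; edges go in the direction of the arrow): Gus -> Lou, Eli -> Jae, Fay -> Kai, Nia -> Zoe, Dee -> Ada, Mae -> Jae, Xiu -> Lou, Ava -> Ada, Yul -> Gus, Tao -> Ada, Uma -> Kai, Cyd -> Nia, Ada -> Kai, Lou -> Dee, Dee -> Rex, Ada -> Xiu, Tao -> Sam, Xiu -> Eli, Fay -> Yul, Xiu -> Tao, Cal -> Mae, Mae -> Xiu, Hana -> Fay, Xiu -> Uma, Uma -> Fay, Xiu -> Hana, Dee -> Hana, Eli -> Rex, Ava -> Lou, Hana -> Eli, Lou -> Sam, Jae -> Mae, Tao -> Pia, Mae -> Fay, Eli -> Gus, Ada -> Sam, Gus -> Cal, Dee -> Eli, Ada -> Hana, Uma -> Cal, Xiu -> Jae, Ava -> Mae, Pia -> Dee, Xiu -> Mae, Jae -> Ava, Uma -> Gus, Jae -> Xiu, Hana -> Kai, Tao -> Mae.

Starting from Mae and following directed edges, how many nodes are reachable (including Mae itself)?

19

BFS from Mae visits: Mae, Fay, Jae, Xiu, Kai, Yul, Ava, Eli, Hana, Lou, Tao, Uma, Gus, Ada, Rex, Dee, Sam, Pia, Cal
Reachable nodes: 19 of 22 total.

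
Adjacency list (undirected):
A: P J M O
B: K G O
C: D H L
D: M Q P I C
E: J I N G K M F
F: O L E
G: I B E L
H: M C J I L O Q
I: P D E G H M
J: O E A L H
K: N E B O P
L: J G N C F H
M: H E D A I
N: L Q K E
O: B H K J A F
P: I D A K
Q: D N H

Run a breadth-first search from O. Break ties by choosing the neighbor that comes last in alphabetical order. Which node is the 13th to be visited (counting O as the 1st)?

M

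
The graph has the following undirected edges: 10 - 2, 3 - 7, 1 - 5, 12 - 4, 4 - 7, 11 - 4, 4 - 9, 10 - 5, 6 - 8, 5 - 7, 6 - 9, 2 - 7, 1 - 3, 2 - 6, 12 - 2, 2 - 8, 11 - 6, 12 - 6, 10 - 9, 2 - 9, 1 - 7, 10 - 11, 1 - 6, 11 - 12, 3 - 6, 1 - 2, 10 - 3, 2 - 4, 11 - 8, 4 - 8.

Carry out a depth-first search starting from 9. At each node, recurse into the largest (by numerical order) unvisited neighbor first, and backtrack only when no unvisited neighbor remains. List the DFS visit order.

9, 10, 11, 12, 6, 8, 4, 7, 5, 1, 3, 2

Visit 9
9 → 10
10 → 11
11 → 12
12 → 6
6 → 8
8 → 4
4 → 7
7 → 5
5 → 1
1 → 3
1 → 2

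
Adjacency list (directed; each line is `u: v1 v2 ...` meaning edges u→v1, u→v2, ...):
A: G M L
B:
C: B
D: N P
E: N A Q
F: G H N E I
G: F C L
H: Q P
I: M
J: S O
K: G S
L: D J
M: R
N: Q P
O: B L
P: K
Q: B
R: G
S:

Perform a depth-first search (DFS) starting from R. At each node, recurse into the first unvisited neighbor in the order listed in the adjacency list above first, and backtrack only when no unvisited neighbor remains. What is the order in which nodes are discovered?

Visit R
R → G
G → F
F → H
H → Q
Q → B
H → P
P → K
K → S
F → N
F → E
E → A
A → M
A → L
L → D
L → J
J → O
F → I
G → C

R → G → F → H → Q → B → P → K → S → N → E → A → M → L → D → J → O → I → C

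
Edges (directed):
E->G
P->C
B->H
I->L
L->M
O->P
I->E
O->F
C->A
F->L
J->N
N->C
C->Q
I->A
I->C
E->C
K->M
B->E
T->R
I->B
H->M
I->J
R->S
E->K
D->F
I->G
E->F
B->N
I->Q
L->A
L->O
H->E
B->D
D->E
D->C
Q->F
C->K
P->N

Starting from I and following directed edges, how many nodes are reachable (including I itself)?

17

BFS from I visits: I, A, B, C, E, G, J, L, Q, D, H, N, K, F, M, O, P
Reachable nodes: 17 of 20 total.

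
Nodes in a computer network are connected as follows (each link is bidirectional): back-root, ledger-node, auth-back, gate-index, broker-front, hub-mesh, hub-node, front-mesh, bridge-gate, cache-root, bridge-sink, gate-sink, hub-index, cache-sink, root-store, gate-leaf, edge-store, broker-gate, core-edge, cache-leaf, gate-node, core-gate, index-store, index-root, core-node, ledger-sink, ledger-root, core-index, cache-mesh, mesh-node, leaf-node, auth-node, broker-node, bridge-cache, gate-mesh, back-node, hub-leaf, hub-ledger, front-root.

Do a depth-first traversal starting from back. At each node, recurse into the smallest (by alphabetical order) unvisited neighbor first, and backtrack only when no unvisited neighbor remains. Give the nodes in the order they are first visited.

Visit back
back → auth
auth → node
node → broker
broker → front
front → mesh
mesh → cache
cache → bridge
bridge → gate
gate → core
core → edge
edge → store
store → index
index → hub
hub → leaf
hub → ledger
ledger → root
ledger → sink

back → auth → node → broker → front → mesh → cache → bridge → gate → core → edge → store → index → hub → leaf → ledger → root → sink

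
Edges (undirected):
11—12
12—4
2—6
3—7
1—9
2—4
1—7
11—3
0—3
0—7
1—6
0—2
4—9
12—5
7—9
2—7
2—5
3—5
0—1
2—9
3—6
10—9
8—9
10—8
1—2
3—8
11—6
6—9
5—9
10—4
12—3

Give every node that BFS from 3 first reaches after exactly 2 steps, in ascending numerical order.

Level 0: 3
Level 1: 0, 5, 6, 7, 8, 11, 12
Level 2: 1, 2, 4, 9, 10

1, 2, 4, 9, 10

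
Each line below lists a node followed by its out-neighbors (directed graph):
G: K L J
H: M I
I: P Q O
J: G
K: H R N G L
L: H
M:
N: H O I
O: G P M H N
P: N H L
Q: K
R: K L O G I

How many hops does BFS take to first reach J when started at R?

Level 0: R
Level 1: G, I, K, L, O
Level 2: H, J, M, N, P, Q
J first appears at level 2.

2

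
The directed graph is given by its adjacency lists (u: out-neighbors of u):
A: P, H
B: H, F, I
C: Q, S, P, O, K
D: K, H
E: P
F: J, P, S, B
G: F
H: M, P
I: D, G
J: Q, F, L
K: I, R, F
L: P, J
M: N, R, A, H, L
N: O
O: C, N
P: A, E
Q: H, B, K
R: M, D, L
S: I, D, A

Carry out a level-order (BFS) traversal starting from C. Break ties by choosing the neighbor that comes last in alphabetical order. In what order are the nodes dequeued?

Visit C; enqueue S, Q, P, O, K → queue [S, Q, P, O, K]
Visit S; enqueue I, D, A → queue [Q, P, O, K, I, D, A]
Visit Q; enqueue H, B → queue [P, O, K, I, D, A, H, B]
Visit P; enqueue E → queue [O, K, I, D, A, H, B, E]
Visit O; enqueue N → queue [K, I, D, A, H, B, E, N]
Visit K; enqueue R, F → queue [I, D, A, H, B, E, N, R, F]
Visit I; enqueue G → queue [D, A, H, B, E, N, R, F, G]
Visit D → queue [A, H, B, E, N, R, F, G]
Visit A → queue [H, B, E, N, R, F, G]
Visit H; enqueue M → queue [B, E, N, R, F, G, M]
Visit B → queue [E, N, R, F, G, M]
Visit E → queue [N, R, F, G, M]
Visit N → queue [R, F, G, M]
Visit R; enqueue L → queue [F, G, M, L]
Visit F; enqueue J → queue [G, M, L, J]
Visit G → queue [M, L, J]
Visit M → queue [L, J]
Visit L → queue [J]
Visit J → queue []

C → S → Q → P → O → K → I → D → A → H → B → E → N → R → F → G → M → L → J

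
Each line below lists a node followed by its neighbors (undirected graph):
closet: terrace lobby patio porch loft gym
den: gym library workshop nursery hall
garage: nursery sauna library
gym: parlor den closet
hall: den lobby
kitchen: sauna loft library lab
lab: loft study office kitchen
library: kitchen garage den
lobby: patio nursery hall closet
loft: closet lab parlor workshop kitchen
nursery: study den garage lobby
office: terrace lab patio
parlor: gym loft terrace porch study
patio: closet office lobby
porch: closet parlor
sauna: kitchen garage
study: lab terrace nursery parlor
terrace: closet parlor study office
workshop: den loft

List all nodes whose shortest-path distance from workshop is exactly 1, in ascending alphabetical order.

den, loft

Level 0: workshop
Level 1: den, loft
Level 2: closet, gym, hall, kitchen, lab, library, nursery, parlor
Level 3: garage, lobby, office, patio, porch, sauna, study, terrace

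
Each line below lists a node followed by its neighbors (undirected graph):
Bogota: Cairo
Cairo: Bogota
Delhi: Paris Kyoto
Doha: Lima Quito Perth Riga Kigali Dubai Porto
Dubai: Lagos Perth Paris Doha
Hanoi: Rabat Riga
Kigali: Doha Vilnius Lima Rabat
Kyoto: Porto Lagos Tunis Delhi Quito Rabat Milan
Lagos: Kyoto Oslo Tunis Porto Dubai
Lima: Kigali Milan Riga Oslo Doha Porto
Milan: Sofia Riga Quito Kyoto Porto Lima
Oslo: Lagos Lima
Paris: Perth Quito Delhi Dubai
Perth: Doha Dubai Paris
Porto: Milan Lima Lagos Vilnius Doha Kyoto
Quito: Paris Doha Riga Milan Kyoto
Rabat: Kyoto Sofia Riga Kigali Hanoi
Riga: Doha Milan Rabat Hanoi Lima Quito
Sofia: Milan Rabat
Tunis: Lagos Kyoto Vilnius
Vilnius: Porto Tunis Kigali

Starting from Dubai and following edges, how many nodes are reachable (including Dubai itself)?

19

BFS from Dubai visits: Dubai, Lagos, Perth, Paris, Doha, Kyoto, Oslo, Tunis, Porto, Quito, Delhi, Lima, Riga, Kigali, Rabat, Milan, Vilnius, Hanoi, Sofia
Reachable nodes: 19 of 21 total.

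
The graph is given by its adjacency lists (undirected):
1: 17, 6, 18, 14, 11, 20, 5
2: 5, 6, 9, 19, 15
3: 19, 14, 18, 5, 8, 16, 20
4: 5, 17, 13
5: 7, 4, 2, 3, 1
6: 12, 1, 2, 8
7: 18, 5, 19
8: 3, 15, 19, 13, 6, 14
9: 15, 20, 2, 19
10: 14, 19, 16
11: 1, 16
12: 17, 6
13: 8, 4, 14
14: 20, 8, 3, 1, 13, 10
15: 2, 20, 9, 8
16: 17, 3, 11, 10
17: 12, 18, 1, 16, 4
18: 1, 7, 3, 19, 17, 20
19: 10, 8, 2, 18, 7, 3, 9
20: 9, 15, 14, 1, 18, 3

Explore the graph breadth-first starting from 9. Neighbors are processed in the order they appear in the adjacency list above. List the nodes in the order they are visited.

Visit 9; enqueue 15, 20, 2, 19 → queue [15, 20, 2, 19]
Visit 15; enqueue 8 → queue [20, 2, 19, 8]
Visit 20; enqueue 14, 1, 18, 3 → queue [2, 19, 8, 14, 1, 18, 3]
Visit 2; enqueue 5, 6 → queue [19, 8, 14, 1, 18, 3, 5, 6]
Visit 19; enqueue 10, 7 → queue [8, 14, 1, 18, 3, 5, 6, 10, 7]
Visit 8; enqueue 13 → queue [14, 1, 18, 3, 5, 6, 10, 7, 13]
Visit 14 → queue [1, 18, 3, 5, 6, 10, 7, 13]
Visit 1; enqueue 17, 11 → queue [18, 3, 5, 6, 10, 7, 13, 17, 11]
Visit 18 → queue [3, 5, 6, 10, 7, 13, 17, 11]
Visit 3; enqueue 16 → queue [5, 6, 10, 7, 13, 17, 11, 16]
Visit 5; enqueue 4 → queue [6, 10, 7, 13, 17, 11, 16, 4]
Visit 6; enqueue 12 → queue [10, 7, 13, 17, 11, 16, 4, 12]
Visit 10 → queue [7, 13, 17, 11, 16, 4, 12]
Visit 7 → queue [13, 17, 11, 16, 4, 12]
Visit 13 → queue [17, 11, 16, 4, 12]
Visit 17 → queue [11, 16, 4, 12]
Visit 11 → queue [16, 4, 12]
Visit 16 → queue [4, 12]
Visit 4 → queue [12]
Visit 12 → queue []

9 15 20 2 19 8 14 1 18 3 5 6 10 7 13 17 11 16 4 12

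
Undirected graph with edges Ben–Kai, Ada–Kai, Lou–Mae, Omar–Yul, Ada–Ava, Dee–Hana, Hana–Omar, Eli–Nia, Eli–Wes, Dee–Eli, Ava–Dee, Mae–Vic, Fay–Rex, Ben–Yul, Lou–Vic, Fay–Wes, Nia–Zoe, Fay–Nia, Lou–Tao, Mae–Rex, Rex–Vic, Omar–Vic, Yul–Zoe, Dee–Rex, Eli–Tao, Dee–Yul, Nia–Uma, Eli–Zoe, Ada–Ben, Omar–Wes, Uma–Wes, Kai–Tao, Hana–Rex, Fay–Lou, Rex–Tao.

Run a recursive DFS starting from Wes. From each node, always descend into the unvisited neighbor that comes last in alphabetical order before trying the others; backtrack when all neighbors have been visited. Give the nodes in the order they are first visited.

Visit Wes
Wes → Uma
Uma → Nia
Nia → Zoe
Zoe → Yul
Yul → Omar
Omar → Vic
Vic → Rex
Rex → Tao
Tao → Lou
Lou → Mae
Lou → Fay
Tao → Kai
Kai → Ben
Ben → Ada
Ada → Ava
Ava → Dee
Dee → Hana
Dee → Eli

Wes, Uma, Nia, Zoe, Yul, Omar, Vic, Rex, Tao, Lou, Mae, Fay, Kai, Ben, Ada, Ava, Dee, Hana, Eli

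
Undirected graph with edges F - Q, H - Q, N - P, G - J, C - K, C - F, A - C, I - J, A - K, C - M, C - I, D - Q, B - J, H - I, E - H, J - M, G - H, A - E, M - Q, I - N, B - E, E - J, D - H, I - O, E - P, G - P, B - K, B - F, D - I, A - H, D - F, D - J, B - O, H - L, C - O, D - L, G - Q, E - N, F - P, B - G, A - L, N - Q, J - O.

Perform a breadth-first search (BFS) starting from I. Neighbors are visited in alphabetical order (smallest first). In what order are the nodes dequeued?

Visit I; enqueue C, D, H, J, N, O → queue [C, D, H, J, N, O]
Visit C; enqueue A, F, K, M → queue [D, H, J, N, O, A, F, K, M]
Visit D; enqueue L, Q → queue [H, J, N, O, A, F, K, M, L, Q]
Visit H; enqueue E, G → queue [J, N, O, A, F, K, M, L, Q, E, G]
Visit J; enqueue B → queue [N, O, A, F, K, M, L, Q, E, G, B]
Visit N; enqueue P → queue [O, A, F, K, M, L, Q, E, G, B, P]
Visit O → queue [A, F, K, M, L, Q, E, G, B, P]
Visit A → queue [F, K, M, L, Q, E, G, B, P]
Visit F → queue [K, M, L, Q, E, G, B, P]
Visit K → queue [M, L, Q, E, G, B, P]
Visit M → queue [L, Q, E, G, B, P]
Visit L → queue [Q, E, G, B, P]
Visit Q → queue [E, G, B, P]
Visit E → queue [G, B, P]
Visit G → queue [B, P]
Visit B → queue [P]
Visit P → queue []

I, C, D, H, J, N, O, A, F, K, M, L, Q, E, G, B, P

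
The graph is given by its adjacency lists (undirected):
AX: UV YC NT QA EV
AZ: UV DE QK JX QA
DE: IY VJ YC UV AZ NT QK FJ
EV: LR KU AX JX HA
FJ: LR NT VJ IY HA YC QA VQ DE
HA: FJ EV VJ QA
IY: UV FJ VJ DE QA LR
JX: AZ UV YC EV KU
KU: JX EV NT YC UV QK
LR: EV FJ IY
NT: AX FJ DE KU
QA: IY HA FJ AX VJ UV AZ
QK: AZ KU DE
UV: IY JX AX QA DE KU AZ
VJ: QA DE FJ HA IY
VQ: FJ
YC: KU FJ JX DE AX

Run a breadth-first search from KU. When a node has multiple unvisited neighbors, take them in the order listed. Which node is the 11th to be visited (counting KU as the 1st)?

Visit KU; enqueue JX, EV, NT, YC, UV, QK → queue [JX, EV, NT, YC, UV, QK]
Visit JX; enqueue AZ → queue [EV, NT, YC, UV, QK, AZ]
Visit EV; enqueue LR, AX, HA → queue [NT, YC, UV, QK, AZ, LR, AX, HA]
Visit NT; enqueue FJ, DE → queue [YC, UV, QK, AZ, LR, AX, HA, FJ, DE]
Visit YC → queue [UV, QK, AZ, LR, AX, HA, FJ, DE]
Visit UV; enqueue IY, QA → queue [QK, AZ, LR, AX, HA, FJ, DE, IY, QA]
Visit QK → queue [AZ, LR, AX, HA, FJ, DE, IY, QA]
Visit AZ → queue [LR, AX, HA, FJ, DE, IY, QA]
Visit LR → queue [AX, HA, FJ, DE, IY, QA]
Visit AX → queue [HA, FJ, DE, IY, QA]
Visit HA; enqueue VJ → queue [FJ, DE, IY, QA, VJ]
Visit FJ; enqueue VQ → queue [DE, IY, QA, VJ, VQ]
Visit DE → queue [IY, QA, VJ, VQ]
Visit IY → queue [QA, VJ, VQ]
Visit QA → queue [VJ, VQ]
Visit VJ → queue [VQ]
Visit VQ → queue []

Visit order: KU, JX, EV, NT, YC, UV, QK, AZ, LR, AX, HA, FJ, DE, IY, QA, VJ, VQ

HA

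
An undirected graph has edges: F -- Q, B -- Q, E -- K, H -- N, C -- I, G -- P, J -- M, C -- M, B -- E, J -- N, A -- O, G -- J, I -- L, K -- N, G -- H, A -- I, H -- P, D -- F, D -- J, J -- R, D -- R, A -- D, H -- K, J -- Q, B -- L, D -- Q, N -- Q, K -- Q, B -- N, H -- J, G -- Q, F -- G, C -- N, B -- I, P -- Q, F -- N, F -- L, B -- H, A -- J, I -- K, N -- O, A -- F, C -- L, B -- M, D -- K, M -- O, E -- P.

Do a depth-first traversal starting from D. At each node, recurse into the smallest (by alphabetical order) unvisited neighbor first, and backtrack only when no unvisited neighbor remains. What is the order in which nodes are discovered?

D, A, F, G, H, B, E, K, I, C, L, M, J, N, O, Q, P, R

Visit D
D → A
A → F
F → G
G → H
H → B
B → E
E → K
K → I
I → C
C → L
C → M
M → J
J → N
N → O
N → Q
Q → P
J → R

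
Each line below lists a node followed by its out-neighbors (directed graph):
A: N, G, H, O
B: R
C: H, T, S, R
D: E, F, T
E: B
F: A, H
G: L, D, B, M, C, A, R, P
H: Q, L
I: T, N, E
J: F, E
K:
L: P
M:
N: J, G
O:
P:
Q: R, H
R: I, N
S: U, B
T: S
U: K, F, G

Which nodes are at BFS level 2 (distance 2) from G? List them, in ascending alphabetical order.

E, F, H, I, N, O, S, T

Level 0: G
Level 1: A, B, C, D, L, M, P, R
Level 2: E, F, H, I, N, O, S, T
Level 3: J, Q, U
Level 4: K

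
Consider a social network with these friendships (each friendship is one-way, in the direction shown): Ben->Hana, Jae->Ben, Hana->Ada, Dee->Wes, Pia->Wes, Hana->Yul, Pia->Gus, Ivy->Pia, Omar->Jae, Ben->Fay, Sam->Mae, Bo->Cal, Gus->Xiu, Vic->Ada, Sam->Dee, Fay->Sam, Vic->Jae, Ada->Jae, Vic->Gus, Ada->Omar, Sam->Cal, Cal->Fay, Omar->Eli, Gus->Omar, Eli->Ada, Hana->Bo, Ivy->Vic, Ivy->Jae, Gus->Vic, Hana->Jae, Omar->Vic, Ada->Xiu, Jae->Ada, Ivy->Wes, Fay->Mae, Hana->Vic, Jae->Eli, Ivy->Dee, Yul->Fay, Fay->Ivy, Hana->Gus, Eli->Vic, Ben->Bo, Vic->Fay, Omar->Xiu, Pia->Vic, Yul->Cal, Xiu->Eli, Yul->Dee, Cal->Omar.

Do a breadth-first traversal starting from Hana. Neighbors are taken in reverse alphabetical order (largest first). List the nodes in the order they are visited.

Visit Hana; enqueue Yul, Vic, Jae, Gus, Bo, Ada → queue [Yul, Vic, Jae, Gus, Bo, Ada]
Visit Yul; enqueue Fay, Dee, Cal → queue [Vic, Jae, Gus, Bo, Ada, Fay, Dee, Cal]
Visit Vic → queue [Jae, Gus, Bo, Ada, Fay, Dee, Cal]
Visit Jae; enqueue Eli, Ben → queue [Gus, Bo, Ada, Fay, Dee, Cal, Eli, Ben]
Visit Gus; enqueue Xiu, Omar → queue [Bo, Ada, Fay, Dee, Cal, Eli, Ben, Xiu, Omar]
Visit Bo → queue [Ada, Fay, Dee, Cal, Eli, Ben, Xiu, Omar]
Visit Ada → queue [Fay, Dee, Cal, Eli, Ben, Xiu, Omar]
Visit Fay; enqueue Sam, Mae, Ivy → queue [Dee, Cal, Eli, Ben, Xiu, Omar, Sam, Mae, Ivy]
Visit Dee; enqueue Wes → queue [Cal, Eli, Ben, Xiu, Omar, Sam, Mae, Ivy, Wes]
Visit Cal → queue [Eli, Ben, Xiu, Omar, Sam, Mae, Ivy, Wes]
Visit Eli → queue [Ben, Xiu, Omar, Sam, Mae, Ivy, Wes]
Visit Ben → queue [Xiu, Omar, Sam, Mae, Ivy, Wes]
Visit Xiu → queue [Omar, Sam, Mae, Ivy, Wes]
Visit Omar → queue [Sam, Mae, Ivy, Wes]
Visit Sam → queue [Mae, Ivy, Wes]
Visit Mae → queue [Ivy, Wes]
Visit Ivy; enqueue Pia → queue [Wes, Pia]
Visit Wes → queue [Pia]
Visit Pia → queue []

Hana Yul Vic Jae Gus Bo Ada Fay Dee Cal Eli Ben Xiu Omar Sam Mae Ivy Wes Pia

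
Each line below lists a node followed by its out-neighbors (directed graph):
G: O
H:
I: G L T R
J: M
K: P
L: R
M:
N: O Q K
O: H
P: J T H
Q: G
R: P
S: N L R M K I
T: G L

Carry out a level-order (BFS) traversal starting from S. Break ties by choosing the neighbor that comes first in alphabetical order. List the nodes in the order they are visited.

S -> I -> K -> L -> M -> N -> R -> G -> T -> P -> O -> Q -> H -> J

Visit S; enqueue I, K, L, M, N, R → queue [I, K, L, M, N, R]
Visit I; enqueue G, T → queue [K, L, M, N, R, G, T]
Visit K; enqueue P → queue [L, M, N, R, G, T, P]
Visit L → queue [M, N, R, G, T, P]
Visit M → queue [N, R, G, T, P]
Visit N; enqueue O, Q → queue [R, G, T, P, O, Q]
Visit R → queue [G, T, P, O, Q]
Visit G → queue [T, P, O, Q]
Visit T → queue [P, O, Q]
Visit P; enqueue H, J → queue [O, Q, H, J]
Visit O → queue [Q, H, J]
Visit Q → queue [H, J]
Visit H → queue [J]
Visit J → queue []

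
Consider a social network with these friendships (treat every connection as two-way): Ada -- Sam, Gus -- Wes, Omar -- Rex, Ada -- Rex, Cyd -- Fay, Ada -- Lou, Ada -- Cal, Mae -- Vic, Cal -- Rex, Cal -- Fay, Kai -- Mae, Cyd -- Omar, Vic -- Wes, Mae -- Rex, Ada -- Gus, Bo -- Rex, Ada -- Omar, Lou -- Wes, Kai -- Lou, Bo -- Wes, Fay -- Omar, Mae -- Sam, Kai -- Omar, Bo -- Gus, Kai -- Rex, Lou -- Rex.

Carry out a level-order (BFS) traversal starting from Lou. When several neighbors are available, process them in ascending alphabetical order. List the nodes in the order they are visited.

Lou Ada Kai Rex Wes Cal Gus Omar Sam Mae Bo Vic Fay Cyd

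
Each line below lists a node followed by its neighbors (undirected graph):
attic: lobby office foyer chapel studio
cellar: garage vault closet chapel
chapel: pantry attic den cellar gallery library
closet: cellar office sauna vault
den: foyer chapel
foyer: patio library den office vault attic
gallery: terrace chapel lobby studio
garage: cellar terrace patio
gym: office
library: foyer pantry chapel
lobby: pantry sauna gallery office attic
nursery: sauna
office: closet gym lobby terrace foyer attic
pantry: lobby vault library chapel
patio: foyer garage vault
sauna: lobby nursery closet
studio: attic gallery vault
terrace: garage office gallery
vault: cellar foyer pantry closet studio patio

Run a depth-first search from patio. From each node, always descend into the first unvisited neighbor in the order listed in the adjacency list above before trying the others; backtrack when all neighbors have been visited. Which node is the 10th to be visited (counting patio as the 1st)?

Visit patio
patio → foyer
foyer → library
library → pantry
pantry → lobby
lobby → sauna
sauna → nursery
sauna → closet
closet → cellar
cellar → garage
garage → terrace
terrace → office
office → gym
office → attic
attic → chapel
chapel → den
chapel → gallery
gallery → studio
studio → vault

Visit order: patio, foyer, library, pantry, lobby, sauna, nursery, closet, cellar, garage, terrace, office, gym, attic, chapel, den, gallery, studio, vault

garage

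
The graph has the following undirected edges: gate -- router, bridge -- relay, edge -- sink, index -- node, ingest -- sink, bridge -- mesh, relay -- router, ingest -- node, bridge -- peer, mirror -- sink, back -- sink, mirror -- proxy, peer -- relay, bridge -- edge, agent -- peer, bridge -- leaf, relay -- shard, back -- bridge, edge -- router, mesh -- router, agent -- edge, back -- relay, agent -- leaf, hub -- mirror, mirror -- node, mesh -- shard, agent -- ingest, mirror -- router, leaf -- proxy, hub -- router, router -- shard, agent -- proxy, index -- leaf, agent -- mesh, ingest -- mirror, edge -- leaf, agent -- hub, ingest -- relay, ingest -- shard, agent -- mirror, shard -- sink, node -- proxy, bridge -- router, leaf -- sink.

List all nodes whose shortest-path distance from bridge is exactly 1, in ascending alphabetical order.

Level 0: bridge
Level 1: back, edge, leaf, mesh, peer, relay, router
Level 2: agent, gate, hub, index, ingest, mirror, proxy, shard, sink
Level 3: node

back, edge, leaf, mesh, peer, relay, router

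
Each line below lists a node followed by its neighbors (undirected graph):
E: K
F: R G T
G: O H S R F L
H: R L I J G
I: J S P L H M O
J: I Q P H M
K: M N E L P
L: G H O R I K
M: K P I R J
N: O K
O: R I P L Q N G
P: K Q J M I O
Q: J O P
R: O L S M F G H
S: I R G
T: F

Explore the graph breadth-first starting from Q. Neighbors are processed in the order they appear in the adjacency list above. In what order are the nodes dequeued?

Q → J → O → P → I → H → M → R → L → N → G → K → S → F → E → T

Visit Q; enqueue J, O, P → queue [J, O, P]
Visit J; enqueue I, H, M → queue [O, P, I, H, M]
Visit O; enqueue R, L, N, G → queue [P, I, H, M, R, L, N, G]
Visit P; enqueue K → queue [I, H, M, R, L, N, G, K]
Visit I; enqueue S → queue [H, M, R, L, N, G, K, S]
Visit H → queue [M, R, L, N, G, K, S]
Visit M → queue [R, L, N, G, K, S]
Visit R; enqueue F → queue [L, N, G, K, S, F]
Visit L → queue [N, G, K, S, F]
Visit N → queue [G, K, S, F]
Visit G → queue [K, S, F]
Visit K; enqueue E → queue [S, F, E]
Visit S → queue [F, E]
Visit F; enqueue T → queue [E, T]
Visit E → queue [T]
Visit T → queue []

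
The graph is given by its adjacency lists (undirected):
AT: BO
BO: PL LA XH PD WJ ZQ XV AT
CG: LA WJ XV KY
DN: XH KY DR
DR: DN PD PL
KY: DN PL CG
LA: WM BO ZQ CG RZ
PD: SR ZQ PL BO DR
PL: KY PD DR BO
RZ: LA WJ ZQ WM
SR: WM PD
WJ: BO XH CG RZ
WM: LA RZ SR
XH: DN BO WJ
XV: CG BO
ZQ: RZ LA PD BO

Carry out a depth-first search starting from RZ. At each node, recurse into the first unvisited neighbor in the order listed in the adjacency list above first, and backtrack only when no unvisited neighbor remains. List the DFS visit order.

Visit RZ
RZ → LA
LA → WM
WM → SR
SR → PD
PD → ZQ
ZQ → BO
BO → PL
PL → KY
KY → DN
DN → XH
XH → WJ
WJ → CG
CG → XV
DN → DR
BO → AT

RZ, LA, WM, SR, PD, ZQ, BO, PL, KY, DN, XH, WJ, CG, XV, DR, AT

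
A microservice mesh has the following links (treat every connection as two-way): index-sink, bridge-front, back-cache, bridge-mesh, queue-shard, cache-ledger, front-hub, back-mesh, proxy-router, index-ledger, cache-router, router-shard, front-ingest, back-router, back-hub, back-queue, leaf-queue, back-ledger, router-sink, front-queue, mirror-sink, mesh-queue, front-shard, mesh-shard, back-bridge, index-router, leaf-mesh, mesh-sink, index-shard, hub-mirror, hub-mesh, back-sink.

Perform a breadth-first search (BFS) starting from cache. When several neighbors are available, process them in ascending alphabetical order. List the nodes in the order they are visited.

cache -> back -> ledger -> router -> bridge -> hub -> mesh -> queue -> sink -> index -> proxy -> shard -> front -> mirror -> leaf -> ingest

Visit cache; enqueue back, ledger, router → queue [back, ledger, router]
Visit back; enqueue bridge, hub, mesh, queue, sink → queue [ledger, router, bridge, hub, mesh, queue, sink]
Visit ledger; enqueue index → queue [router, bridge, hub, mesh, queue, sink, index]
Visit router; enqueue proxy, shard → queue [bridge, hub, mesh, queue, sink, index, proxy, shard]
Visit bridge; enqueue front → queue [hub, mesh, queue, sink, index, proxy, shard, front]
Visit hub; enqueue mirror → queue [mesh, queue, sink, index, proxy, shard, front, mirror]
Visit mesh; enqueue leaf → queue [queue, sink, index, proxy, shard, front, mirror, leaf]
Visit queue → queue [sink, index, proxy, shard, front, mirror, leaf]
Visit sink → queue [index, proxy, shard, front, mirror, leaf]
Visit index → queue [proxy, shard, front, mirror, leaf]
Visit proxy → queue [shard, front, mirror, leaf]
Visit shard → queue [front, mirror, leaf]
Visit front; enqueue ingest → queue [mirror, leaf, ingest]
Visit mirror → queue [leaf, ingest]
Visit leaf → queue [ingest]
Visit ingest → queue []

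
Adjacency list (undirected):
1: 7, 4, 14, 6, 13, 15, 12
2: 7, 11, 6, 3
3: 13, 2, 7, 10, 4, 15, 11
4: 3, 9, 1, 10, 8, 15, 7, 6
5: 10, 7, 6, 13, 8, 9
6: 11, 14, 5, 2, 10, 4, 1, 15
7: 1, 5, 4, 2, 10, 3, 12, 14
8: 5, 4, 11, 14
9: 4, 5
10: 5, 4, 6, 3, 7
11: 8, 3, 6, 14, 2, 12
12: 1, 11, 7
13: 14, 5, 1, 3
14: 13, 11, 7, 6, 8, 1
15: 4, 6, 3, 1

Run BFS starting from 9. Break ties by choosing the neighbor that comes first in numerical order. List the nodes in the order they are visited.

9, 4, 5, 1, 3, 6, 7, 8, 10, 15, 13, 12, 14, 2, 11

Visit 9; enqueue 4, 5 → queue [4, 5]
Visit 4; enqueue 1, 3, 6, 7, 8, 10, 15 → queue [5, 1, 3, 6, 7, 8, 10, 15]
Visit 5; enqueue 13 → queue [1, 3, 6, 7, 8, 10, 15, 13]
Visit 1; enqueue 12, 14 → queue [3, 6, 7, 8, 10, 15, 13, 12, 14]
Visit 3; enqueue 2, 11 → queue [6, 7, 8, 10, 15, 13, 12, 14, 2, 11]
Visit 6 → queue [7, 8, 10, 15, 13, 12, 14, 2, 11]
Visit 7 → queue [8, 10, 15, 13, 12, 14, 2, 11]
Visit 8 → queue [10, 15, 13, 12, 14, 2, 11]
Visit 10 → queue [15, 13, 12, 14, 2, 11]
Visit 15 → queue [13, 12, 14, 2, 11]
Visit 13 → queue [12, 14, 2, 11]
Visit 12 → queue [14, 2, 11]
Visit 14 → queue [2, 11]
Visit 2 → queue [11]
Visit 11 → queue []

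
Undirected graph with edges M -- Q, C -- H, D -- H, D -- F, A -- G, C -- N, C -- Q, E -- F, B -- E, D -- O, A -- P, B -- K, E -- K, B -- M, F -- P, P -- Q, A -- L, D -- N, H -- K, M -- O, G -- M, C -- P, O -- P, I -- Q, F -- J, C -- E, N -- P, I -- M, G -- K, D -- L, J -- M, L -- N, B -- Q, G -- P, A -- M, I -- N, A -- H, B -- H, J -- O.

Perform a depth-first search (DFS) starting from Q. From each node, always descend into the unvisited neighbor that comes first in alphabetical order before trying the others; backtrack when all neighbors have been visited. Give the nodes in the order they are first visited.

Visit Q
Q → B
B → E
E → C
C → H
H → A
A → G
G → K
G → M
M → I
I → N
N → D
D → F
F → J
J → O
O → P
D → L

Q, B, E, C, H, A, G, K, M, I, N, D, F, J, O, P, L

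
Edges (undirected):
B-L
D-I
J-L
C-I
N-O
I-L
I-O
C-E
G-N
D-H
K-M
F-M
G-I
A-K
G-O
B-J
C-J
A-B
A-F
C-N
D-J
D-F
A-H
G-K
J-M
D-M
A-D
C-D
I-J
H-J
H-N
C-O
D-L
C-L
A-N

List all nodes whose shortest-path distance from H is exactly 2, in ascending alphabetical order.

Level 0: H
Level 1: A, D, J, N
Level 2: B, C, F, G, I, K, L, M, O
Level 3: E

B, C, F, G, I, K, L, M, O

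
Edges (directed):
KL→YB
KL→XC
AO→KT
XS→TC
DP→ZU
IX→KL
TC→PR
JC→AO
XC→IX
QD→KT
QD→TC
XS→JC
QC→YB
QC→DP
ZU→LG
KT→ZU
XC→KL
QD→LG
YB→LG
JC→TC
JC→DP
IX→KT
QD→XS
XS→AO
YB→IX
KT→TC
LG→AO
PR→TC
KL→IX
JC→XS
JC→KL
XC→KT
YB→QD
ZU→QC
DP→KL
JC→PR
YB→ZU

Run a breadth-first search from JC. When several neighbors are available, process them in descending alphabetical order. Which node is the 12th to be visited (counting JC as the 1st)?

KT

Visit JC; enqueue XS, TC, PR, KL, DP, AO → queue [XS, TC, PR, KL, DP, AO]
Visit XS → queue [TC, PR, KL, DP, AO]
Visit TC → queue [PR, KL, DP, AO]
Visit PR → queue [KL, DP, AO]
Visit KL; enqueue YB, XC, IX → queue [DP, AO, YB, XC, IX]
Visit DP; enqueue ZU → queue [AO, YB, XC, IX, ZU]
Visit AO; enqueue KT → queue [YB, XC, IX, ZU, KT]
Visit YB; enqueue QD, LG → queue [XC, IX, ZU, KT, QD, LG]
Visit XC → queue [IX, ZU, KT, QD, LG]
Visit IX → queue [ZU, KT, QD, LG]
Visit ZU; enqueue QC → queue [KT, QD, LG, QC]
Visit KT → queue [QD, LG, QC]
Visit QD → queue [LG, QC]
Visit LG → queue [QC]
Visit QC → queue []

Visit order: JC, XS, TC, PR, KL, DP, AO, YB, XC, IX, ZU, KT, QD, LG, QC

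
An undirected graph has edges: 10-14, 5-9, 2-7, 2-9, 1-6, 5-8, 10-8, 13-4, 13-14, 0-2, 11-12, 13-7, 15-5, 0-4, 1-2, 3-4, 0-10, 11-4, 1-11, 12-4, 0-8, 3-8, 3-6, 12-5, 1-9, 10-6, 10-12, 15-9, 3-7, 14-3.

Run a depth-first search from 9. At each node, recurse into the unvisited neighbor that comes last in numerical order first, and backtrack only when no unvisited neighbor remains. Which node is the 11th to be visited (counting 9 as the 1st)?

3

Visit 9
9 → 15
15 → 5
5 → 12
12 → 11
11 → 4
4 → 13
13 → 14
14 → 10
10 → 8
8 → 3
3 → 7
7 → 2
2 → 1
1 → 6
2 → 0

Visit order: 9, 15, 5, 12, 11, 4, 13, 14, 10, 8, 3, 7, 2, 1, 6, 0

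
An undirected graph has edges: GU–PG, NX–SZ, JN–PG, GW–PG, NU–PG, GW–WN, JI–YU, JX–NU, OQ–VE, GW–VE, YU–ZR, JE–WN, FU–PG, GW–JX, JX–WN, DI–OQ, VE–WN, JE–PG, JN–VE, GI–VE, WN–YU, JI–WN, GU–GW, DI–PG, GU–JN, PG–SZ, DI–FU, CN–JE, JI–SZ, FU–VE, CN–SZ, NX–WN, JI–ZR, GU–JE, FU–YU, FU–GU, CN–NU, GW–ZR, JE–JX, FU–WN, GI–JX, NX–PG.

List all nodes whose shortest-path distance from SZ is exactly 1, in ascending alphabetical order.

CN, JI, NX, PG

Level 0: SZ
Level 1: CN, JI, NX, PG
Level 2: DI, FU, GU, GW, JE, JN, NU, WN, YU, ZR
Level 3: JX, OQ, VE
Level 4: GI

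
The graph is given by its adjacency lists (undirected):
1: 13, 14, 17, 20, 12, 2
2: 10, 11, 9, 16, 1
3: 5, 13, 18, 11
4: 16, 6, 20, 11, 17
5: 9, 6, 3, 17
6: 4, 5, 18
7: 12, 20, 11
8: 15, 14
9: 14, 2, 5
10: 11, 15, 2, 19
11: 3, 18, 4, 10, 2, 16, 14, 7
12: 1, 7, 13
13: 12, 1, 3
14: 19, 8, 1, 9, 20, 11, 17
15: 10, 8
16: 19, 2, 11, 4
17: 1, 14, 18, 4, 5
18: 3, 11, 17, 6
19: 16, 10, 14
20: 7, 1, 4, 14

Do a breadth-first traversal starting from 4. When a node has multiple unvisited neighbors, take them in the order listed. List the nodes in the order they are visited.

4 16 6 20 11 17 19 2 5 18 7 1 14 3 10 9 12 13 8 15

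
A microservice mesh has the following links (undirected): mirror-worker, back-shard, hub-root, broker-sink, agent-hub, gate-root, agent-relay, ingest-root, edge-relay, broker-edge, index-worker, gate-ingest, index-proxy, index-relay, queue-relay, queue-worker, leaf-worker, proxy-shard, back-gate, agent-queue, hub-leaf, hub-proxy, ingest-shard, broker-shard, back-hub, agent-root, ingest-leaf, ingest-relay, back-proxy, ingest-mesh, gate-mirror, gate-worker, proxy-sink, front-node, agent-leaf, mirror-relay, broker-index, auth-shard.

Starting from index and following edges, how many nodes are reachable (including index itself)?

19

BFS from index visits: index, worker, relay, proxy, broker, queue, mirror, leaf, gate, ingest, edge, agent, sink, shard, hub, back, root, mesh, auth
Reachable nodes: 19 of 21 total.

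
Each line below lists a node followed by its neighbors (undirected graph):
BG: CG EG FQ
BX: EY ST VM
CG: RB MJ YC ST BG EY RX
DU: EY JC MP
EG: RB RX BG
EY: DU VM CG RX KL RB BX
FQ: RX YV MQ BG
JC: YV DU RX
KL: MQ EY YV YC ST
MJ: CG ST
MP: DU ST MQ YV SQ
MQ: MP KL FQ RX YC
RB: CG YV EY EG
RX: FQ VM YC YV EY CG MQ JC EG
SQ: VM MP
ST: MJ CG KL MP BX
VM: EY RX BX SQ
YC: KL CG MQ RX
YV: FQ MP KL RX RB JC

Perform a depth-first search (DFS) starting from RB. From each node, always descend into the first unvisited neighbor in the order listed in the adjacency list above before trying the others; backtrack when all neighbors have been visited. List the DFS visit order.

RB CG MJ ST KL MQ MP DU EY VM RX FQ YV JC BG EG YC BX SQ

Visit RB
RB → CG
CG → MJ
MJ → ST
ST → KL
KL → MQ
MQ → MP
MP → DU
DU → EY
EY → VM
VM → RX
RX → FQ
FQ → YV
YV → JC
FQ → BG
BG → EG
RX → YC
VM → BX
VM → SQ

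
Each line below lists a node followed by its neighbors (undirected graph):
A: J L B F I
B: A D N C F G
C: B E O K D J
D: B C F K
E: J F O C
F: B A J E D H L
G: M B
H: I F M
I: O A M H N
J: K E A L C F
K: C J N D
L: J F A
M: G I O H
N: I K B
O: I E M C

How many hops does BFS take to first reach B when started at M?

2

Level 0: M
Level 1: G, H, I, O
Level 2: A, B, C, E, F, N
Level 3: D, J, K, L
B first appears at level 2.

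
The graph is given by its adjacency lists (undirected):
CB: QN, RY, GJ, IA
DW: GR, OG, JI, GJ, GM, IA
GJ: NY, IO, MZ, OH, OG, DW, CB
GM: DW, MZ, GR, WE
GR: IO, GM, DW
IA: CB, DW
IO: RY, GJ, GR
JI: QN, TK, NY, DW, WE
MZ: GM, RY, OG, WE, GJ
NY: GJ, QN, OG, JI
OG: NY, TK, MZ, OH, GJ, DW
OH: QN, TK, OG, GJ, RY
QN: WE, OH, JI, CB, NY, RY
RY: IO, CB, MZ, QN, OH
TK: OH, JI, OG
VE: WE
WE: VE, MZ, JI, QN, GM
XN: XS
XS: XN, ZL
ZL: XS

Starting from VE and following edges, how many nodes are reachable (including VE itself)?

17

BFS from VE visits: VE, WE, MZ, JI, QN, GM, RY, OG, GJ, TK, NY, DW, OH, CB, GR, IO, IA
Reachable nodes: 17 of 20 total.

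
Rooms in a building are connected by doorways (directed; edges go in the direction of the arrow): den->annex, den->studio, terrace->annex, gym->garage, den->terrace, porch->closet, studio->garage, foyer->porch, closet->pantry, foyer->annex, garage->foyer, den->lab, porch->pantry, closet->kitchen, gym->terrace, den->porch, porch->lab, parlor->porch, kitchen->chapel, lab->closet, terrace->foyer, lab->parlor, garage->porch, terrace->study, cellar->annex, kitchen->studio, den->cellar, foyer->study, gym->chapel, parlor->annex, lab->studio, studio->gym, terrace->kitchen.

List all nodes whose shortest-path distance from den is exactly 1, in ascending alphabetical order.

Level 0: den
Level 1: annex, cellar, lab, porch, studio, terrace
Level 2: closet, foyer, garage, gym, kitchen, pantry, parlor, study
Level 3: chapel

annex, cellar, lab, porch, studio, terrace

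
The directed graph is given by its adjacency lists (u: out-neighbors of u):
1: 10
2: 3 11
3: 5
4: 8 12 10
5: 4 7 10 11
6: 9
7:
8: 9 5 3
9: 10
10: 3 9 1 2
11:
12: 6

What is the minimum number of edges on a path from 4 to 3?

2

Level 0: 4
Level 1: 8, 10, 12
Level 2: 1, 2, 3, 5, 6, 9
Level 3: 7, 11
3 first appears at level 2.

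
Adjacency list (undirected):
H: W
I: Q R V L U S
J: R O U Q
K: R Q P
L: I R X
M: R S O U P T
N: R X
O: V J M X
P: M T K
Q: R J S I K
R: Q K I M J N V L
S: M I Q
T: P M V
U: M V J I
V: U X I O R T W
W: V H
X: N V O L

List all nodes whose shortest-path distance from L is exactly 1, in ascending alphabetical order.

Level 0: L
Level 1: I, R, X
Level 2: J, K, M, N, O, Q, S, U, V
Level 3: P, T, W
Level 4: H

I, R, X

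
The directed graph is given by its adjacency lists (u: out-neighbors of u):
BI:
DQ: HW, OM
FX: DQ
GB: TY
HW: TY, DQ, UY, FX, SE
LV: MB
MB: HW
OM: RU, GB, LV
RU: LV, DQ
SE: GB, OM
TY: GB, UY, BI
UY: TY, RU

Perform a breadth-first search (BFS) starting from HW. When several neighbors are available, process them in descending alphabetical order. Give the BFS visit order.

Visit HW; enqueue UY, TY, SE, FX, DQ → queue [UY, TY, SE, FX, DQ]
Visit UY; enqueue RU → queue [TY, SE, FX, DQ, RU]
Visit TY; enqueue GB, BI → queue [SE, FX, DQ, RU, GB, BI]
Visit SE; enqueue OM → queue [FX, DQ, RU, GB, BI, OM]
Visit FX → queue [DQ, RU, GB, BI, OM]
Visit DQ → queue [RU, GB, BI, OM]
Visit RU; enqueue LV → queue [GB, BI, OM, LV]
Visit GB → queue [BI, OM, LV]
Visit BI → queue [OM, LV]
Visit OM → queue [LV]
Visit LV; enqueue MB → queue [MB]
Visit MB → queue []

HW UY TY SE FX DQ RU GB BI OM LV MB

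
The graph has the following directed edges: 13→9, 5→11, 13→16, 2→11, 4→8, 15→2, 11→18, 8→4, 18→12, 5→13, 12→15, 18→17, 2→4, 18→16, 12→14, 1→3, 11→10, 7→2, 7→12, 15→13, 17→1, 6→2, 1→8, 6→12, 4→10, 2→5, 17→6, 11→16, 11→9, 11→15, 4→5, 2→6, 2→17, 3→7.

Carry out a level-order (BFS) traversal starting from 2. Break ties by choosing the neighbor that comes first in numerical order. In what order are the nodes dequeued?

Visit 2; enqueue 4, 5, 6, 11, 17 → queue [4, 5, 6, 11, 17]
Visit 4; enqueue 8, 10 → queue [5, 6, 11, 17, 8, 10]
Visit 5; enqueue 13 → queue [6, 11, 17, 8, 10, 13]
Visit 6; enqueue 12 → queue [11, 17, 8, 10, 13, 12]
Visit 11; enqueue 9, 15, 16, 18 → queue [17, 8, 10, 13, 12, 9, 15, 16, 18]
Visit 17; enqueue 1 → queue [8, 10, 13, 12, 9, 15, 16, 18, 1]
Visit 8 → queue [10, 13, 12, 9, 15, 16, 18, 1]
Visit 10 → queue [13, 12, 9, 15, 16, 18, 1]
Visit 13 → queue [12, 9, 15, 16, 18, 1]
Visit 12; enqueue 14 → queue [9, 15, 16, 18, 1, 14]
Visit 9 → queue [15, 16, 18, 1, 14]
Visit 15 → queue [16, 18, 1, 14]
Visit 16 → queue [18, 1, 14]
Visit 18 → queue [1, 14]
Visit 1; enqueue 3 → queue [14, 3]
Visit 14 → queue [3]
Visit 3; enqueue 7 → queue [7]
Visit 7 → queue []

2, 4, 5, 6, 11, 17, 8, 10, 13, 12, 9, 15, 16, 18, 1, 14, 3, 7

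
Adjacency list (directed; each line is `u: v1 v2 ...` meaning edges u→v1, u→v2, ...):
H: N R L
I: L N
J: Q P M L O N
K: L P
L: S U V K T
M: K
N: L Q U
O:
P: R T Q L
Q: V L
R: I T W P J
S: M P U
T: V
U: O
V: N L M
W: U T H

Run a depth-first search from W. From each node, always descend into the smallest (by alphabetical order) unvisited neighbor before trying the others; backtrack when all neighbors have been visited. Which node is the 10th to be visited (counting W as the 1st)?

U

Visit W
W → H
H → L
L → K
K → P
P → Q
Q → V
V → M
V → N
N → U
U → O
P → R
R → I
R → J
R → T
L → S

Visit order: W, H, L, K, P, Q, V, M, N, U, O, R, I, J, T, S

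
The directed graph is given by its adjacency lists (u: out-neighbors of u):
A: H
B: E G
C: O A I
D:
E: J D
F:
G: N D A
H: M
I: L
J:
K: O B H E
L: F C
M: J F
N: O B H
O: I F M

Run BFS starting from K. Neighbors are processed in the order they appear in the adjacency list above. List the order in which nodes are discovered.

Visit K; enqueue O, B, H, E → queue [O, B, H, E]
Visit O; enqueue I, F, M → queue [B, H, E, I, F, M]
Visit B; enqueue G → queue [H, E, I, F, M, G]
Visit H → queue [E, I, F, M, G]
Visit E; enqueue J, D → queue [I, F, M, G, J, D]
Visit I; enqueue L → queue [F, M, G, J, D, L]
Visit F → queue [M, G, J, D, L]
Visit M → queue [G, J, D, L]
Visit G; enqueue N, A → queue [J, D, L, N, A]
Visit J → queue [D, L, N, A]
Visit D → queue [L, N, A]
Visit L; enqueue C → queue [N, A, C]
Visit N → queue [A, C]
Visit A → queue [C]
Visit C → queue []

K -> O -> B -> H -> E -> I -> F -> M -> G -> J -> D -> L -> N -> A -> C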